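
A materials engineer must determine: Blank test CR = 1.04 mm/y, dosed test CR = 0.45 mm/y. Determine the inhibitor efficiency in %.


Apply the inhibitor-efficiency definition: IE = (CR_blank − CR_inh)/CR_blank × 100
IE = (1.04 − 0.45) / 1.04 × 100
IE = 0.59 / 1.04 × 100 = 56.7 %

56.7 %


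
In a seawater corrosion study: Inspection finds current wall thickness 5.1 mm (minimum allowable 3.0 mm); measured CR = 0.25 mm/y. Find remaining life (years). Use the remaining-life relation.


Apply the remaining-life relation: RL = (t_current − t_min) / CR
RL = (5.1 − 3.0) / 0.25 = 2.1 / 0.25 = 8.4 years

8.4 years


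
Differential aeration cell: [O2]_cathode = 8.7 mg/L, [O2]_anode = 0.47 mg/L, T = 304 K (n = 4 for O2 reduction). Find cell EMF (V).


Apply the Nernst concentration-cell relation: E = (RT/nF)*ln(C_cathode/C_anode)
RT/nF = 8.314*304/(4*96485) = 0.00654883 V
ln(8.7/0.47) = 2.91835
E = 0.00654883 * 2.91835 = 0.01911 V

0.01911 V


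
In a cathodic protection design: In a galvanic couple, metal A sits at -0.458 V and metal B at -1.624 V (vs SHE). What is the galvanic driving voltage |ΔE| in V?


Driving voltage is the absolute potential difference.
|ΔE| = |-0.458 − (-1.624)| = 1.166 V

1.166 V


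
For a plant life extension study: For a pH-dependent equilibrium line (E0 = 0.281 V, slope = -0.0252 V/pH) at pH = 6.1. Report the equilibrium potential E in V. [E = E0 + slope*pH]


Apply the Pourbaix line equation: E = E0 + slope*pH
E = 0.281 + (-0.0252)*6.1 = 0.281 + (-0.15372) = 0.12728 V
Rounded to 3 decimal places: E = 0.127 V

0.127 V


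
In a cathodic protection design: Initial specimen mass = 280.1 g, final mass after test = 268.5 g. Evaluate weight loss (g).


Weight loss = initial − final
WL = 280.1 − 268.5 = 11.6 g

11.6 g


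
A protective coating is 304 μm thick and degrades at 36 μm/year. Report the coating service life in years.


Service life = thickness / degradation rate
Life = 304 / 36 = 8.4 years

8.4 years


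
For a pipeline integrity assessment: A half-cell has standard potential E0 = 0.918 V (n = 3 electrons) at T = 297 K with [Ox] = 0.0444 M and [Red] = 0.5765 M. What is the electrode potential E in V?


Apply the Nernst equation: E = E0 + (RT/nF)*ln([Ox]/[Red])
Step 1: RT/nF = 8.314*297/(3*96485) = 0.00853071 V
Step 2: [Ox]/[Red] = 0.0444/0.5765 = 0.077016
Step 3: ln(0.077016) = -2.563742
Step 4: correction = 0.00853071 * -2.563742 = -0.0219 V
E = 0.918 + -0.0219 = 0.8961 V

0.8961 V


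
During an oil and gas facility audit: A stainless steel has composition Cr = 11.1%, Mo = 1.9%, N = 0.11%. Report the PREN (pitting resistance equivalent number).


Apply the PREN formula: PREN = Cr + 3.3*Mo + 16*N
PREN = 11.1 + 3.3*1.9 + 16*0.11
PREN = 11.1 + 6.27 + 1.76 = 19.13

19.13


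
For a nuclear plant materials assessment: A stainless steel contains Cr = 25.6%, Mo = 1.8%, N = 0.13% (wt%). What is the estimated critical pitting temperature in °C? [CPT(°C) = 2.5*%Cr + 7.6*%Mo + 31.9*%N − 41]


Apply the ASTM G48 empirical CPT estimate: CPT(°C) = 2.5*%Cr + 7.6*%Mo + 31.9*%N − 41
2.5*25.6 = 64; 7.6*1.8 = 13.68; 31.9*0.13 = 4.147
CPT = 64 + 13.68 + 4.147 − 41 = 40.827 °C
Rounded to 0.1 °C: CPT ≈ 40.8 °C

40.8 °C


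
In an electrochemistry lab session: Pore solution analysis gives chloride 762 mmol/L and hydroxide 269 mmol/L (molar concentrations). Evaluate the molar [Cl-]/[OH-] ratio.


Threshold parameter = [Cl-] / [OH-] (molar basis; both in mmol/L, so units cancel)
Ratio = 762 / 269 = 2.83

2.83


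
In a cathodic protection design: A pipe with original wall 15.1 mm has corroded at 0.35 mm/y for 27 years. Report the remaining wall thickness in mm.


Remaining wall = original − CR × time
t = 15.1 − 0.35*27 = 15.1 − 9.45 = 5.65 mm

5.65 mm


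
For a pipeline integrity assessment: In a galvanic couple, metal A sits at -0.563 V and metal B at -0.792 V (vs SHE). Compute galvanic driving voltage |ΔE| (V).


Driving voltage is the absolute potential difference.
|ΔE| = |-0.563 − (-0.792)| = 0.229 V

0.229 V


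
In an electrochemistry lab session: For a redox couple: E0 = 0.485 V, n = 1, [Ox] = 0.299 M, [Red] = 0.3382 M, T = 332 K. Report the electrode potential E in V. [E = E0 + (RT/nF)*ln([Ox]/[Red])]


Apply the Nernst equation: E = E0 + (RT/nF)*ln([Ox]/[Red])
Step 1: RT/nF = 8.314*332/(1*96485) = 0.02860805 V
Step 2: [Ox]/[Red] = 0.299/0.3382 = 0.884092
Step 3: ln(0.884092) = -0.123194
Step 4: correction = 0.02860805 * -0.123194 = -0.004 V
E = 0.485 + -0.004 = 0.481 V

0.481 V


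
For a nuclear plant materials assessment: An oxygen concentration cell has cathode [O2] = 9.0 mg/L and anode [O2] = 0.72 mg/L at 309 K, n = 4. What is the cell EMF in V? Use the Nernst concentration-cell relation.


Apply the Nernst concentration-cell relation: E = (RT/nF)*ln(C_cathode/C_anode)
RT/nF = 8.314*309/(4*96485) = 0.00665654 V
ln(9.0/0.72) = 2.52573
E = 0.00665654 * 2.52573 = 0.01681 V

0.01681 V


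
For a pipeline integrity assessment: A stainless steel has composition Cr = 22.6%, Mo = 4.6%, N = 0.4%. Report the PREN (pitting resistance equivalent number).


Apply the PREN formula: PREN = Cr + 3.3*Mo + 16*N
PREN = 22.6 + 3.3*4.6 + 16*0.4
PREN = 22.6 + 15.18 + 6.4 = 44.18

44.18


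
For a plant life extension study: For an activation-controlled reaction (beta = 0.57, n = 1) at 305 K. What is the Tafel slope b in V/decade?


Apply the Tafel slope relation: b = 2.303*R*T/(beta*n*F)
Numerator: 2.303 * 8.314 * 305 = 5839.88
Denominator: 0.57 * 1 * 96485 = 54996.45
b = 5839.88 / 54996.45 = 0.106 V/decade

0.106 V/decade


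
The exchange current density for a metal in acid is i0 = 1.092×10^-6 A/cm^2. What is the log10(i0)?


i0 = 1.092×10^-6 A/cm^2
log10(i0) = -5.962

-5.962


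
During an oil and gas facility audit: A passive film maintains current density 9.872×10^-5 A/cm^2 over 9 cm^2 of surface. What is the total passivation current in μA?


I = i_pass * A, then convert A → μA (×10^6)
I = 9.872×10^-5 * 9 * 10^6 = 888.48 μA

888.48 μA


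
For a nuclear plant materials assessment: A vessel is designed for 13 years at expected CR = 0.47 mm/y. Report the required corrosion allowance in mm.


Corrosion allowance = CR × design life
CA = 0.47 * 13 = 6.11 mm

6.11 mm


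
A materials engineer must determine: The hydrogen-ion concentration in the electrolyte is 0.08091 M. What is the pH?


pH = −log10[H+]
pH = −log10(0.08091) = 1.09

1.09


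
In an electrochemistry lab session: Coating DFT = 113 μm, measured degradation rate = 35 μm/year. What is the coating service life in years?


Service life = thickness / degradation rate
Life = 113 / 35 = 3.2 years

3.2 years


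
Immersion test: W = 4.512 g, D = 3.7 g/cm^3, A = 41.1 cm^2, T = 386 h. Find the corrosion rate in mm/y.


Apply the mm/y weight-loss relation: CR = 87600 * W / (D * A * T)
Numerator: 87600 * 4.512 = 395251.2
Denominator: 3.7 * 41.1 * 386 = 58699.02
CR = 395251.2 / 58699.02 = 6.73352 mm/y

6.73352 mm/y


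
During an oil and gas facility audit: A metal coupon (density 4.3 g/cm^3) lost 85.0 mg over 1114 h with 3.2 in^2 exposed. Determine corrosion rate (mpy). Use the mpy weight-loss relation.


Apply the mpy weight-loss relation: CR = 534 * W / (D * A * T)
Numerator: 534 * 85.0 = 45390.0
Denominator: 4.3 * 3.2 * 1114 = 15328.64
CR = 45390.0 / 15328.64 = 2.9611 mpy

2.9611 mpy


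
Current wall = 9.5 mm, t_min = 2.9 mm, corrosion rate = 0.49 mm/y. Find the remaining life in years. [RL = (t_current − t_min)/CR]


Apply the remaining-life relation: RL = (t_current − t_min) / CR
RL = (9.5 − 2.9) / 0.49 = 6.6 / 0.49 = 13.5 years

13.5 years


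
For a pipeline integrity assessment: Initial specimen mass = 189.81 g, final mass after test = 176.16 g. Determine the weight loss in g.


Weight loss = initial − final
WL = 189.81 − 176.16 = 13.65 g

13.65 g


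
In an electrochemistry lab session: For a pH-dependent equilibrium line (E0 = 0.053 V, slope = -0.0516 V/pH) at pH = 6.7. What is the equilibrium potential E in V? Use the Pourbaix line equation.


Apply the Pourbaix line equation: E = E0 + slope*pH
E = 0.053 + (-0.0516)*6.7 = 0.053 + (-0.34572) = -0.29272 V
Rounded to 4 decimal places: E = -0.2927 V

-0.2927 V


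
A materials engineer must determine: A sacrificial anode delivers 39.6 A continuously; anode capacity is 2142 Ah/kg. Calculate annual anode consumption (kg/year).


Annual consumption = current * hours per year / capacity
Rate = 39.6 * 8760 / 2142 = 161.9 kg/year

161.9 kg/year


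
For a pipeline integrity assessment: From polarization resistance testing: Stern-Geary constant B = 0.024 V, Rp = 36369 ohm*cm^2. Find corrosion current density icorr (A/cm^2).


Apply the Stern-Geary relation: icorr = B / Rp
icorr = 0.024 / 36369 = 6.599×10^-7 A/cm^2

6.599×10^-7 A/cm^2


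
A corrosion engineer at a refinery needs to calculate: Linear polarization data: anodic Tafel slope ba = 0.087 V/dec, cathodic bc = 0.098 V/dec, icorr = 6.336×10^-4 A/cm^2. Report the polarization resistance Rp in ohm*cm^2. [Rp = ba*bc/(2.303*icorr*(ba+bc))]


Apply the Stern-Geary equation: Rp = ba*bc / (2.303*icorr*(ba+bc))
ba*bc = 0.087*0.098 = 0.008526
ba+bc = 0.185; 2.303*icorr*(ba+bc) = 2.303*6.336×10^-4*0.185 = 2.6994845×10^-4
Rp = 0.008526 / 2.6994845×10^-4 = 31.6 ohm*cm^2

31.6 ohm*cm^2


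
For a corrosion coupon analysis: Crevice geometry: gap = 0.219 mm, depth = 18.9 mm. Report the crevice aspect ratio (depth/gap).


Aspect ratio = depth / gap
Ratio = 18.9 / 0.219 = 86.3

86.3


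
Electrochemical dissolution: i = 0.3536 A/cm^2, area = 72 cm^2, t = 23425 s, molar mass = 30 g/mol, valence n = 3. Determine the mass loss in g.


Apply Faraday's law: m = i*A*t*M / (n*F)
Total charge passed Q = i*A*t = 0.3536*72*23425 = 596381.76 C
m = Q*M/(n*F) = 596381.76*30/(3*96485) = 61.81083 g

61.81083 g


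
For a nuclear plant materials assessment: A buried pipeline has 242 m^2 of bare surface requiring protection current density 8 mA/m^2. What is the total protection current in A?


I = area * current density, then convert mA → A (÷1000)
I = 242 * 8 / 1000 = 1.94 A

1.94 A


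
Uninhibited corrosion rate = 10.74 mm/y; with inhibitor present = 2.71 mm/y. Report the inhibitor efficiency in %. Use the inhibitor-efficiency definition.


Apply the inhibitor-efficiency definition: IE = (CR_blank − CR_inh)/CR_blank × 100
IE = (10.74 − 2.71) / 10.74 × 100
IE = 8.03 / 10.74 × 100 = 74.8 %

74.8 %


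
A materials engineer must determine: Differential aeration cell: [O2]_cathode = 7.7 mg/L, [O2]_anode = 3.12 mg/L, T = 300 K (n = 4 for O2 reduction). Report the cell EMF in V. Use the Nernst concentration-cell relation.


Apply the Nernst concentration-cell relation: E = (RT/nF)*ln(C_cathode/C_anode)
RT/nF = 8.314*300/(4*96485) = 0.00646266 V
ln(7.7/3.12) = 0.90339
E = 0.00646266 * 0.90339 = 0.00584 V

0.00584 V


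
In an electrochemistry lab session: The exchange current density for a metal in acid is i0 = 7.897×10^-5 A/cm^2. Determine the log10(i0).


i0 = 7.897×10^-5 A/cm^2
log10(i0) = -4.103

-4.103


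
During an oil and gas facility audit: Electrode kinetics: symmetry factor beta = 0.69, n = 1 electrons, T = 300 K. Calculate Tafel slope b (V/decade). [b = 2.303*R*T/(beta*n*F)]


Apply the Tafel slope relation: b = 2.303*R*T/(beta*n*F)
Numerator: 2.303 * 8.314 * 300 = 5744.14
Denominator: 0.69 * 1 * 96485 = 66574.65
b = 5744.14 / 66574.65 = 0.0863 V/decade

0.0863 V/decade


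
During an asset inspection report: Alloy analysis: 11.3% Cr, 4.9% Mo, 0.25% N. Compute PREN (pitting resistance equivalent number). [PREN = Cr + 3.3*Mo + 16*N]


Apply the PREN formula: PREN = Cr + 3.3*Mo + 16*N
PREN = 11.3 + 3.3*4.9 + 16*0.25
PREN = 11.3 + 16.17 + 4.0 = 31.47

31.47


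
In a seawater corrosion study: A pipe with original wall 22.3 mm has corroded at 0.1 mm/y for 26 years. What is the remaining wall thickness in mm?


Remaining wall = original − CR × time
t = 22.3 − 0.1*26 = 22.3 − 2.6 = 19.7 mm

19.7 mm


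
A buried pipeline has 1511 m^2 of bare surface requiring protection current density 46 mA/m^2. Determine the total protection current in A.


I = area * current density, then convert mA → A (÷1000)
I = 1511 * 46 / 1000 = 69.51 A

69.51 A


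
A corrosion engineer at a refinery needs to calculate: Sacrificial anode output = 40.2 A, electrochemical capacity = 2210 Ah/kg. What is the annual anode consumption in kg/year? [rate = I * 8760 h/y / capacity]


Annual consumption = current * hours per year / capacity
Rate = 40.2 * 8760 / 2210 = 159.3 kg/year

159.3 kg/year


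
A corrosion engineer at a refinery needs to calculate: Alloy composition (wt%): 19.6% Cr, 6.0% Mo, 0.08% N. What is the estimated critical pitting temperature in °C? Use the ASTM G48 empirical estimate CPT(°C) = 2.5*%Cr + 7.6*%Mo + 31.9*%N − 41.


Apply the ASTM G48 empirical CPT estimate: CPT(°C) = 2.5*%Cr + 7.6*%Mo + 31.9*%N − 41
2.5*19.6 = 49; 7.6*6.0 = 45.6; 31.9*0.08 = 2.552
CPT = 49 + 45.6 + 2.552 − 41 = 56.152 °C
Rounded to 0.1 °C: CPT ≈ 56.2 °C

56.2 °C


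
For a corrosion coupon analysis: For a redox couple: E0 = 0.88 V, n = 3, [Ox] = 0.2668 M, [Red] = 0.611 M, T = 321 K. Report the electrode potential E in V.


Apply the Nernst equation: E = E0 + (RT/nF)*ln([Ox]/[Red])
Step 1: RT/nF = 8.314*321/(3*96485) = 0.00922007 V
Step 2: [Ox]/[Red] = 0.2668/0.611 = 0.436661
Step 3: ln(0.436661) = -0.828598
Step 4: correction = 0.00922007 * -0.828598 = -0.008 V
E = 0.88 + -0.008 = 0.872 V

0.872 V


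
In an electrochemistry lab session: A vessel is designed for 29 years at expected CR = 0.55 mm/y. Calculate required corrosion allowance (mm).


Corrosion allowance = CR × design life
CA = 0.55 * 29 = 15.95 mm

15.95 mm


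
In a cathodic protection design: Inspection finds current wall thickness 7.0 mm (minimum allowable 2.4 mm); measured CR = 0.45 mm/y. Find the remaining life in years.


Apply the remaining-life relation: RL = (t_current − t_min) / CR
RL = (7.0 − 2.4) / 0.45 = 4.6 / 0.45 = 10.2 years

10.2 years


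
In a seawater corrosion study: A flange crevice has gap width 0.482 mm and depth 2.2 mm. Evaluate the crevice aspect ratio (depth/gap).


Aspect ratio = depth / gap
Ratio = 2.2 / 0.482 = 4.6

4.6


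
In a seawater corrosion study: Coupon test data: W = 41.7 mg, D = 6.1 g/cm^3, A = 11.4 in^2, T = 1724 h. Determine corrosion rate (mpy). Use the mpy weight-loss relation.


Apply the mpy weight-loss relation: CR = 534 * W / (D * A * T)
Numerator: 534 * 41.7 = 22267.8
Denominator: 6.1 * 11.4 * 1724 = 119886.96
CR = 22267.8 / 119886.96 = 0.18574 mpy

0.18574 mpy


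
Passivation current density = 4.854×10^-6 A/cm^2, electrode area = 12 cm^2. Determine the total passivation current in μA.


I = i_pass * A, then convert A → μA (×10^6)
I = 4.854×10^-6 * 12 * 10^6 = 58.25 μA

58.25 μA


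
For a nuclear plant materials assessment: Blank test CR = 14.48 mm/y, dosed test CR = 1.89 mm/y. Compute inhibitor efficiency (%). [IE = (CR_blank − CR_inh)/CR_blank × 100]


Apply the inhibitor-efficiency definition: IE = (CR_blank − CR_inh)/CR_blank × 100
IE = (14.48 − 1.89) / 14.48 × 100
IE = 12.59 / 14.48 × 100 = 86.9 %

86.9 %


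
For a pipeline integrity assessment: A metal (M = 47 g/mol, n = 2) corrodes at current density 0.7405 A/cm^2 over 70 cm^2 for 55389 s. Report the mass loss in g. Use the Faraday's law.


Apply Faraday's law: m = i*A*t*M / (n*F)
Total charge passed Q = i*A*t = 0.7405*70*55389 = 2871088.815 C
m = Q*M/(n*F) = 2871088.815*47/(2*96485) = 699.28577 g

699.28577 g


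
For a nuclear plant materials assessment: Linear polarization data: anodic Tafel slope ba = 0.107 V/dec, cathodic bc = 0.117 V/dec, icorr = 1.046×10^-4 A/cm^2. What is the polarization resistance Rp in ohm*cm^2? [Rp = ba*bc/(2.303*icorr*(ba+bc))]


Apply the Stern-Geary equation: Rp = ba*bc / (2.303*icorr*(ba+bc))
ba*bc = 0.107*0.117 = 0.012519
ba+bc = 0.224; 2.303*icorr*(ba+bc) = 2.303*1.046×10^-4*0.224 = 5.3960211×10^-5
Rp = 0.012519 / 5.3960211×10^-5 = 232.0 ohm*cm^2

232.0 ohm*cm^2


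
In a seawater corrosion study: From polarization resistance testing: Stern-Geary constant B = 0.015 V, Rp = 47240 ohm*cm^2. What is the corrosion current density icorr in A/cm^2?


Apply the Stern-Geary relation: icorr = B / Rp
icorr = 0.015 / 47240 = 3.175×10^-7 A/cm^2

3.175×10^-7 A/cm^2


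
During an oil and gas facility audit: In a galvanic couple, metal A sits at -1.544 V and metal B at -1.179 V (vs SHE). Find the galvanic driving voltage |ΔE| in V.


Driving voltage is the absolute potential difference.
|ΔE| = |-1.544 − (-1.179)| = 0.365 V

0.365 V


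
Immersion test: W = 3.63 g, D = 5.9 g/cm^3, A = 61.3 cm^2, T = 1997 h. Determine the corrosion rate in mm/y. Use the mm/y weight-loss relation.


Apply the mm/y weight-loss relation: CR = 87600 * W / (D * A * T)
Numerator: 87600 * 3.63 = 317988.0
Denominator: 5.9 * 61.3 * 1997 = 722254.99
CR = 317988.0 / 722254.99 = 0.440271 mm/y

0.440271 mm/y


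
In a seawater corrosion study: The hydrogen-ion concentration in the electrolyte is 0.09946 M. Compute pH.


pH = −log10[H+]
pH = −log10(0.09946) = 1.0

1.0


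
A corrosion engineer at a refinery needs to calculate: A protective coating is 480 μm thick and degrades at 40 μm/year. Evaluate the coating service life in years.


Service life = thickness / degradation rate
Life = 480 / 40 = 12.0 years

12.0 years


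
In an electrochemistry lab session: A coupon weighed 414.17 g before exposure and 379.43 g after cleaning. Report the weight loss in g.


Weight loss = initial − final
WL = 414.17 − 379.43 = 34.74 g

34.74 g


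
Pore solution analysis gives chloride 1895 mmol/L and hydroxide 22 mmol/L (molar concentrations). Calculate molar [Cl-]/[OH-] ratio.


Threshold parameter = [Cl-] / [OH-] (molar basis; both in mmol/L, so units cancel)
Ratio = 1895 / 22 = 86.14

86.14


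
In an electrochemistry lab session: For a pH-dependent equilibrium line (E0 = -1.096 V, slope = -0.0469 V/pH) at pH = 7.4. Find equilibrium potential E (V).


Apply the Pourbaix line equation: E = E0 + slope*pH
E = -1.096 + (-0.0469)*7.4 = -1.096 + (-0.34706) = -1.44306 V
Rounded to 4 decimal places: E = -1.4431 V

-1.4431 V


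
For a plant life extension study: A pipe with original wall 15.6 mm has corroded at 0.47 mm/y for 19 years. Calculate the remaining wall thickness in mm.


Remaining wall = original − CR × time
t = 15.6 − 0.47*19 = 15.6 − 8.93 = 6.67 mm

6.67 mm


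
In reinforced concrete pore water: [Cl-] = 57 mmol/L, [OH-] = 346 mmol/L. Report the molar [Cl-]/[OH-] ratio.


Threshold parameter = [Cl-] / [OH-] (molar basis; both in mmol/L, so units cancel)
Ratio = 57 / 346 = 0.16

0.16


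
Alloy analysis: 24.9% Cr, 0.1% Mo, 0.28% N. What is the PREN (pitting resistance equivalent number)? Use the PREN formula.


Apply the PREN formula: PREN = Cr + 3.3*Mo + 16*N
PREN = 24.9 + 3.3*0.1 + 16*0.28
PREN = 24.9 + 0.33 + 4.48 = 29.71

29.71


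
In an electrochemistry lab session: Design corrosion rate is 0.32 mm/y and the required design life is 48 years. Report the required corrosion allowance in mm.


Corrosion allowance = CR × design life
CA = 0.32 * 48 = 15.36 mm

15.36 mm


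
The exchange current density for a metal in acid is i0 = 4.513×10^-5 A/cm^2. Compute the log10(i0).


i0 = 4.513×10^-5 A/cm^2
log10(i0) = -4.346

-4.346


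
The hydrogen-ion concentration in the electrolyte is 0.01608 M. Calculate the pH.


pH = −log10[H+]
pH = −log10(0.01608) = 1.79

1.79


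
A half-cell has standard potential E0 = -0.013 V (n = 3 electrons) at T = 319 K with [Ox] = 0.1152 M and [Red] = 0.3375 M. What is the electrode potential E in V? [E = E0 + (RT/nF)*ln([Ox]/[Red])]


Apply the Nernst equation: E = E0 + (RT/nF)*ln([Ox]/[Red])
Step 1: RT/nF = 8.314*319/(3*96485) = 0.00916262 V
Step 2: [Ox]/[Red] = 0.1152/0.3375 = 0.341333
Step 3: ln(0.341333) = -1.074897
Step 4: correction = 0.00916262 * -1.074897 = -0.01 V
E = -0.013 + -0.01 = -0.023 V

-0.023 V


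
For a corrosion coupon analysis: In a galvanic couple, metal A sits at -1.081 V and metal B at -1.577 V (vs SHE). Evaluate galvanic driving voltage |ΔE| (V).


Driving voltage is the absolute potential difference.
|ΔE| = |-1.081 − (-1.577)| = 0.496 V

0.496 V


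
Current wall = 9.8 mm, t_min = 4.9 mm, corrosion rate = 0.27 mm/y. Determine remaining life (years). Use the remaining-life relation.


Apply the remaining-life relation: RL = (t_current − t_min) / CR
RL = (9.8 − 4.9) / 0.27 = 4.9 / 0.27 = 18.1 years

18.1 years


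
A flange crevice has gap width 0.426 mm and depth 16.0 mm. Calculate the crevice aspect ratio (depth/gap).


Aspect ratio = depth / gap
Ratio = 16.0 / 0.426 = 37.6

37.6


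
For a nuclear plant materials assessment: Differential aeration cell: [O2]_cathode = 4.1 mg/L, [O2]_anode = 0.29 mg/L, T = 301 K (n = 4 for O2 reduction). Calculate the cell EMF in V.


Apply the Nernst concentration-cell relation: E = (RT/nF)*ln(C_cathode/C_anode)
RT/nF = 8.314*301/(4*96485) = 0.0064842 V
ln(4.1/0.29) = 2.64886
E = 0.0064842 * 2.64886 = 0.01718 V

0.01718 V


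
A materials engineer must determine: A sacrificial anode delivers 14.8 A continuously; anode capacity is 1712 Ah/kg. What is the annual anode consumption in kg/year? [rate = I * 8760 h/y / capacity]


Annual consumption = current * hours per year / capacity
Rate = 14.8 * 8760 / 1712 = 75.7 kg/year

75.7 kg/year


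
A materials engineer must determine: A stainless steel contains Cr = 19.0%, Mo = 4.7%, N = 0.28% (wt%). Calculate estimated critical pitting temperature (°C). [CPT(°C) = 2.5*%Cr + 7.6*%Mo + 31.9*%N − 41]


Apply the ASTM G48 empirical CPT estimate: CPT(°C) = 2.5*%Cr + 7.6*%Mo + 31.9*%N − 41
2.5*19.0 = 47.5; 7.6*4.7 = 35.72; 31.9*0.28 = 8.932
CPT = 47.5 + 35.72 + 8.932 − 41 = 51.152 °C
Rounded to 0.1 °C: CPT ≈ 51.2 °C

51.2 °C


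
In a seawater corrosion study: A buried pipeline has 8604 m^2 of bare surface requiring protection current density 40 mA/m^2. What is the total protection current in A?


I = area * current density, then convert mA → A (÷1000)
I = 8604 * 40 / 1000 = 344.16 A

344.16 A


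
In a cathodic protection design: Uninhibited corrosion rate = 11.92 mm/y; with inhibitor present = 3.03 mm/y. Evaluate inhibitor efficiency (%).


Apply the inhibitor-efficiency definition: IE = (CR_blank − CR_inh)/CR_blank × 100
IE = (11.92 − 3.03) / 11.92 × 100
IE = 8.89 / 11.92 × 100 = 74.6 %

74.6 %


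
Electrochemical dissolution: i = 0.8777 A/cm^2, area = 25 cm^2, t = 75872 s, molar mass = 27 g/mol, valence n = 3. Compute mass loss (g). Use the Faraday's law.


Apply Faraday's law: m = i*A*t*M / (n*F)
Total charge passed Q = i*A*t = 0.8777*25*75872 = 1664821.36 C
m = Q*M/(n*F) = 1664821.36*27/(3*96485) = 155.29245 g

155.29245 g


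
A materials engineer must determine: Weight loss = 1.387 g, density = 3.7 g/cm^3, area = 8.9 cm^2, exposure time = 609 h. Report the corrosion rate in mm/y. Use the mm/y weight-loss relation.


Apply the mm/y weight-loss relation: CR = 87600 * W / (D * A * T)
Numerator: 87600 * 1.387 = 121501.2
Denominator: 3.7 * 8.9 * 609 = 20054.37
CR = 121501.2 / 20054.37 = 6.0586 mm/y

6.0586 mm/y


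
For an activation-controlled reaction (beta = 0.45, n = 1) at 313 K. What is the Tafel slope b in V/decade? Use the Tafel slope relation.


Apply the Tafel slope relation: b = 2.303*R*T/(beta*n*F)
Numerator: 2.303 * 8.314 * 313 = 5993.06
Denominator: 0.45 * 1 * 96485 = 43418.25
b = 5993.06 / 43418.25 = 0.138 V/decade

0.138 V/decade


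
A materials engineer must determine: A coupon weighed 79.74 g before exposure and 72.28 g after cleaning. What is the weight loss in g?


Weight loss = initial − final
WL = 79.74 − 72.28 = 7.46 g

7.46 g


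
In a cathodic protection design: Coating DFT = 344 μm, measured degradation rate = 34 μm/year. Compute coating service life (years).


Service life = thickness / degradation rate
Life = 344 / 34 = 10.1 years

10.1 years


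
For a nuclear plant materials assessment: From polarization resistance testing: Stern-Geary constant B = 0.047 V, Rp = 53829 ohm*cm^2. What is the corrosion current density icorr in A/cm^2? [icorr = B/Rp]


Apply the Stern-Geary relation: icorr = B / Rp
icorr = 0.047 / 53829 = 8.731×10^-7 A/cm^2

8.731×10^-7 A/cm^2


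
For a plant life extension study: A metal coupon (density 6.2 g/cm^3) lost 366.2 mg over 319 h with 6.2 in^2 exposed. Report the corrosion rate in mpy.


Apply the mpy weight-loss relation: CR = 534 * W / (D * A * T)
Numerator: 534 * 366.2 = 195550.8
Denominator: 6.2 * 6.2 * 319 = 12262.36
CR = 195550.8 / 12262.36 = 15.9472 mpy

15.9472 mpy


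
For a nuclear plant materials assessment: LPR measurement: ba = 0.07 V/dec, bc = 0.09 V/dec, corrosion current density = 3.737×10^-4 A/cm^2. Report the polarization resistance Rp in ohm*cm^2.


Apply the Stern-Geary equation: Rp = ba*bc / (2.303*icorr*(ba+bc))
ba*bc = 0.07*0.09 = 0.0063
ba+bc = 0.16; 2.303*icorr*(ba+bc) = 2.303*3.737×10^-4*0.16 = 1.3770098×10^-4
Rp = 0.0063 / 1.3770098×10^-4 = 45.75 ohm*cm^2

45.75 ohm*cm^2


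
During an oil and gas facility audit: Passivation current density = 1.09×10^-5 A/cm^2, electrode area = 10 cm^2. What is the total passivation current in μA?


I = i_pass * A, then convert A → μA (×10^6)
I = 1.09×10^-5 * 10 * 10^6 = 109.0 μA

109.0 μA


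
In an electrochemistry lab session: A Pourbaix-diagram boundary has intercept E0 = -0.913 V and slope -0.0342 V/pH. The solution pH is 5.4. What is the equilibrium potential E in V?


Apply the Pourbaix line equation: E = E0 + slope*pH
E = -0.913 + (-0.0342)*5.4 = -0.913 + (-0.18468) = -1.09768 V
Rounded to 4 decimal places: E = -1.0977 V

-1.0977 V


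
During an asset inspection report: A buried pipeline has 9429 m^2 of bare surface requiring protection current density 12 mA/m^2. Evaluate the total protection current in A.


I = area * current density, then convert mA → A (÷1000)
I = 9429 * 12 / 1000 = 113.15 A

113.15 A


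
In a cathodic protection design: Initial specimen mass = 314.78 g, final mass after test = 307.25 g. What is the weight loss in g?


Weight loss = initial − final
WL = 314.78 − 307.25 = 7.53 g

7.53 g


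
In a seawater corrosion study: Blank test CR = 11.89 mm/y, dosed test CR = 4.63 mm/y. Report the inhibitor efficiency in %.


Apply the inhibitor-efficiency definition: IE = (CR_blank − CR_inh)/CR_blank × 100
IE = (11.89 − 4.63) / 11.89 × 100
IE = 7.26 / 11.89 × 100 = 61.1 %

61.1 %


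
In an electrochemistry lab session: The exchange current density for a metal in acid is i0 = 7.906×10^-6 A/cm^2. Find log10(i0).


i0 = 7.906×10^-6 A/cm^2
log10(i0) = -5.102

-5.102


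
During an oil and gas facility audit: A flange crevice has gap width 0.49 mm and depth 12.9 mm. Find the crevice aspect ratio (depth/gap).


Aspect ratio = depth / gap
Ratio = 12.9 / 0.49 = 26.3

26.3


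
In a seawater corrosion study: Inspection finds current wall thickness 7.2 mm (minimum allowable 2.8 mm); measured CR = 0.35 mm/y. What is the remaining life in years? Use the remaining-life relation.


Apply the remaining-life relation: RL = (t_current − t_min) / CR
RL = (7.2 − 2.8) / 0.35 = 4.4 / 0.35 = 12.6 years

12.6 years


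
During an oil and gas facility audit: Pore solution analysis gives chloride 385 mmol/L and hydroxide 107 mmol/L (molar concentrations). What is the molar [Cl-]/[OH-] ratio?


Threshold parameter = [Cl-] / [OH-] (molar basis; both in mmol/L, so units cancel)
Ratio = 385 / 107 = 3.6

3.6


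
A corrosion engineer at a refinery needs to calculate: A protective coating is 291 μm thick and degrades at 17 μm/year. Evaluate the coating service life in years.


Service life = thickness / degradation rate
Life = 291 / 17 = 17.1 years

17.1 years


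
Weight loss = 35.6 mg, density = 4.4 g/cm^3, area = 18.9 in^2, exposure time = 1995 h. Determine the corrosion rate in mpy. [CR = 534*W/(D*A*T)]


Apply the mpy weight-loss relation: CR = 534 * W / (D * A * T)
Numerator: 534 * 35.6 = 19010.4
Denominator: 4.4 * 18.9 * 1995 = 165904.2
CR = 19010.4 / 165904.2 = 0.115 mpy

0.115 mpy


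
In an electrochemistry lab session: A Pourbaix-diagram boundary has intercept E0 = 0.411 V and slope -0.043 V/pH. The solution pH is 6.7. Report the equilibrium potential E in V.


Apply the Pourbaix line equation: E = E0 + slope*pH
E = 0.411 + (-0.043)*6.7 = 0.411 + (-0.2881) = 0.1229 V
Rounded to 4 decimal places: E = 0.1229 V

0.1229 V


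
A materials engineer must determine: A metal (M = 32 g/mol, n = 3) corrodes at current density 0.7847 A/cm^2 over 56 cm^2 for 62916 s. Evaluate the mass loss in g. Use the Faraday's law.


Apply Faraday's law: m = i*A*t*M / (n*F)
Total charge passed Q = i*A*t = 0.7847*56*62916 = 2764730.3712 C
m = Q*M/(n*F) = 2764730.3712*32/(3*96485) = 305.648 g

305.648 g


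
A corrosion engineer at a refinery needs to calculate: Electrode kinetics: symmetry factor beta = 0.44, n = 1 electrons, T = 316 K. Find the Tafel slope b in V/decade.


Apply the Tafel slope relation: b = 2.303*R*T/(beta*n*F)
Numerator: 2.303 * 8.314 * 316 = 6050.5
Denominator: 0.44 * 1 * 96485 = 42453.4
b = 6050.5 / 42453.4 = 0.143 V/decade

0.143 V/decade


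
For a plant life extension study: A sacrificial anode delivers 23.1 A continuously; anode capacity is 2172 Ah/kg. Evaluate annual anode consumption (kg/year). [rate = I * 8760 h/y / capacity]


Annual consumption = current * hours per year / capacity
Rate = 23.1 * 8760 / 2172 = 93.2 kg/year

93.2 kg/year


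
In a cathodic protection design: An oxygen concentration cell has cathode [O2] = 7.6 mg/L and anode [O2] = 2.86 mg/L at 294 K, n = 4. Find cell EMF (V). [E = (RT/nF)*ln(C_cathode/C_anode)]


Apply the Nernst concentration-cell relation: E = (RT/nF)*ln(C_cathode/C_anode)
RT/nF = 8.314*294/(4*96485) = 0.00633341 V
ln(7.6/2.86) = 0.97733
E = 0.00633341 * 0.97733 = 0.00619 V

0.00619 V


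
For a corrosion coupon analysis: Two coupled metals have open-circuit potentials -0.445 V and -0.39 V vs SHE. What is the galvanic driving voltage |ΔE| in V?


Driving voltage is the absolute potential difference.
|ΔE| = |-0.445 − (-0.39)| = 0.055 V

0.055 V


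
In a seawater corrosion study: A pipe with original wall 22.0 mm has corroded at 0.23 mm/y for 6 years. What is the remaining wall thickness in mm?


Remaining wall = original − CR × time
t = 22.0 − 0.23*6 = 22.0 − 1.38 = 20.62 mm

20.62 mm


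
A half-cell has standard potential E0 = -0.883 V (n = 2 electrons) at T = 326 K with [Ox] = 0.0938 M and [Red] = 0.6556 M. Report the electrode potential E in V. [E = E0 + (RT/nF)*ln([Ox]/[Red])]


Apply the Nernst equation: E = E0 + (RT/nF)*ln([Ox]/[Red])
Step 1: RT/nF = 8.314*326/(2*96485) = 0.01404552 V
Step 2: [Ox]/[Red] = 0.0938/0.6556 = 0.143075
Step 3: ln(0.143075) = -1.944386
Step 4: correction = 0.01404552 * -1.944386 = -0.0273 V
E = -0.883 + -0.0273 = -0.9103 V

-0.9103 V


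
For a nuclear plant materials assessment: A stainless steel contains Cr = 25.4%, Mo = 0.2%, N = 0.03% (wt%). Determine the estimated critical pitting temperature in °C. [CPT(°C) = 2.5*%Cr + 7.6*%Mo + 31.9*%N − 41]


Apply the ASTM G48 empirical CPT estimate: CPT(°C) = 2.5*%Cr + 7.6*%Mo + 31.9*%N − 41
2.5*25.4 = 63.5; 7.6*0.2 = 1.52; 31.9*0.03 = 0.957
CPT = 63.5 + 1.52 + 0.957 − 41 = 24.977 °C
Rounded to 0.1 °C: CPT ≈ 25.0 °C

25.0 °C


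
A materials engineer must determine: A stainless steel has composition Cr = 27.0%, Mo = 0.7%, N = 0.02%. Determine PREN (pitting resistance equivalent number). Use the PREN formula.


Apply the PREN formula: PREN = Cr + 3.3*Mo + 16*N
PREN = 27.0 + 3.3*0.7 + 16*0.02
PREN = 27.0 + 2.31 + 0.32 = 29.63

29.63


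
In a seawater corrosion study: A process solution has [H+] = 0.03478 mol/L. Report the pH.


pH = −log10[H+]
pH = −log10(0.03478) = 1.46

1.46


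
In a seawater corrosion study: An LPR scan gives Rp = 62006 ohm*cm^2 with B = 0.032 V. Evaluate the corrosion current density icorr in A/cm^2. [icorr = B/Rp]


Apply the Stern-Geary relation: icorr = B / Rp
icorr = 0.032 / 62006 = 5.161×10^-7 A/cm^2

5.161×10^-7 A/cm^2


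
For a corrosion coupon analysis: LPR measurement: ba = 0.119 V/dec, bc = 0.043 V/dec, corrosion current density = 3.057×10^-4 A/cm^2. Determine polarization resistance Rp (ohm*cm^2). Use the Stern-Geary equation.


Apply the Stern-Geary equation: Rp = ba*bc / (2.303*icorr*(ba+bc))
ba*bc = 0.119*0.043 = 0.005117
ba+bc = 0.162; 2.303*icorr*(ba+bc) = 2.303*3.057×10^-4*0.162 = 1.1405239×10^-4
Rp = 0.005117 / 1.1405239×10^-4 = 44.9 ohm*cm^2

44.9 ohm*cm^2


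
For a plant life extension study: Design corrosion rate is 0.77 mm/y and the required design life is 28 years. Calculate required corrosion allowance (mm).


Corrosion allowance = CR × design life
CA = 0.77 * 28 = 21.56 mm

21.56 mm


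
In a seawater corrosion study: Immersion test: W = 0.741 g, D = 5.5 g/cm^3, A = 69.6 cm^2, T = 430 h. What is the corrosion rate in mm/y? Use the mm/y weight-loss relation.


Apply the mm/y weight-loss relation: CR = 87600 * W / (D * A * T)
Numerator: 87600 * 0.741 = 64911.6
Denominator: 5.5 * 69.6 * 430 = 164604.0
CR = 64911.6 / 164604.0 = 0.3944 mm/y

0.3944 mm/y


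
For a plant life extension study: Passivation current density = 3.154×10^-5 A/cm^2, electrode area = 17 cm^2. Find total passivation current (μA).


I = i_pass * A, then convert A → μA (×10^6)
I = 3.154×10^-5 * 17 * 10^6 = 536.18 μA

536.18 μA


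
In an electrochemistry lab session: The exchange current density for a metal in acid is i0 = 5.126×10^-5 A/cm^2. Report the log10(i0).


i0 = 5.126×10^-5 A/cm^2
log10(i0) = -4.29

-4.29


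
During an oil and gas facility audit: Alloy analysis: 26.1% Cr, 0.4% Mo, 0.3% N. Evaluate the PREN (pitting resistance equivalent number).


Apply the PREN formula: PREN = Cr + 3.3*Mo + 16*N
PREN = 26.1 + 3.3*0.4 + 16*0.3
PREN = 26.1 + 1.32 + 4.8 = 32.22

32.22


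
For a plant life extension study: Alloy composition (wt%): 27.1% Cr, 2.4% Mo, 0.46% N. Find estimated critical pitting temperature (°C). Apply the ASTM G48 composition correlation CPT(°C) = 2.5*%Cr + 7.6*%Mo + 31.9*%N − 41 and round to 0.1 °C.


Apply the ASTM G48 empirical CPT estimate: CPT(°C) = 2.5*%Cr + 7.6*%Mo + 31.9*%N − 41
2.5*27.1 = 67.75; 7.6*2.4 = 18.24; 31.9*0.46 = 14.674
CPT = 67.75 + 18.24 + 14.674 − 41 = 59.664 °C
Rounded to 0.1 °C: CPT ≈ 59.7 °C

59.7 °C


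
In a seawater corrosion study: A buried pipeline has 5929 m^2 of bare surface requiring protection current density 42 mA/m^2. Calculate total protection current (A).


I = area * current density, then convert mA → A (÷1000)
I = 5929 * 42 / 1000 = 249.02 A

249.02 A


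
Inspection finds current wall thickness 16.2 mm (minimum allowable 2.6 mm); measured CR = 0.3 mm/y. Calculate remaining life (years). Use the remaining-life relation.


Apply the remaining-life relation: RL = (t_current − t_min) / CR
RL = (16.2 − 2.6) / 0.3 = 13.6 / 0.3 = 45.3 years

45.3 years


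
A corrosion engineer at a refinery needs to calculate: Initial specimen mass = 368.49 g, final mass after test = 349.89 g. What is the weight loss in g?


Weight loss = initial − final
WL = 368.49 − 349.89 = 18.6 g

18.6 g


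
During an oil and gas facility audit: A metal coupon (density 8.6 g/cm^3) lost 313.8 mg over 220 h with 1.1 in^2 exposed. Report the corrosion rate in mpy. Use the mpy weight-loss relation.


Apply the mpy weight-loss relation: CR = 534 * W / (D * A * T)
Numerator: 534 * 313.8 = 167569.2
Denominator: 8.6 * 1.1 * 220 = 2081.2
CR = 167569.2 / 2081.2 = 80.5157 mpy

80.5157 mpy


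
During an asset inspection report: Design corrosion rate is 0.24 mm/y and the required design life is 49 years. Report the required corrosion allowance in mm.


Corrosion allowance = CR × design life
CA = 0.24 * 49 = 11.76 mm

11.76 mm


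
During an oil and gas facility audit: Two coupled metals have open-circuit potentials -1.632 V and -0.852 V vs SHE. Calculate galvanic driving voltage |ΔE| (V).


Driving voltage is the absolute potential difference.
|ΔE| = |-1.632 − (-0.852)| = 0.78 V

0.78 V


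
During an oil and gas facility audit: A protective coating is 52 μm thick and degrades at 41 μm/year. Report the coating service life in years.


Service life = thickness / degradation rate
Life = 52 / 41 = 1.3 years

1.3 years


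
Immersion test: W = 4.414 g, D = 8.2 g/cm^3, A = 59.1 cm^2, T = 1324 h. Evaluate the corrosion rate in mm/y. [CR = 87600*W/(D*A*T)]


Apply the mm/y weight-loss relation: CR = 87600 * W / (D * A * T)
Numerator: 87600 * 4.414 = 386666.4
Denominator: 8.2 * 59.1 * 1324 = 641636.88
CR = 386666.4 / 641636.88 = 0.602625 mm/y

0.602625 mm/y


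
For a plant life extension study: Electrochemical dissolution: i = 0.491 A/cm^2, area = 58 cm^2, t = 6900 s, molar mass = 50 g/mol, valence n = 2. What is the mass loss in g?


Apply Faraday's law: m = i*A*t*M / (n*F)
Total charge passed Q = i*A*t = 0.491*58*6900 = 196498.2 C
m = Q*M/(n*F) = 196498.2*50/(2*96485) = 50.91418 g

50.91418 g


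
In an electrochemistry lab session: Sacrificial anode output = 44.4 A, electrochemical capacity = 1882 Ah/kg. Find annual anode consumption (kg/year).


Annual consumption = current * hours per year / capacity
Rate = 44.4 * 8760 / 1882 = 206.7 kg/year

206.7 kg/year


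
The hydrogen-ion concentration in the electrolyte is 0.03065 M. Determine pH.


pH = −log10[H+]
pH = −log10(0.03065) = 1.51

1.51


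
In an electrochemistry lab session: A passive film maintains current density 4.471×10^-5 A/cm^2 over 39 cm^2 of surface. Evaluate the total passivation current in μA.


I = i_pass * A, then convert A → μA (×10^6)
I = 4.471×10^-5 * 39 * 10^6 = 1743.69 μA

1743.69 μA


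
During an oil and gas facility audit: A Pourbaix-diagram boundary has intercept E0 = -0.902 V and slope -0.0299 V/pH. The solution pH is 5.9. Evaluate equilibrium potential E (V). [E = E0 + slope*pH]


Apply the Pourbaix line equation: E = E0 + slope*pH
E = -0.902 + (-0.0299)*5.9 = -0.902 + (-0.17641) = -1.07841 V
Rounded to 3 decimal places: E = -1.078 V

-1.078 V


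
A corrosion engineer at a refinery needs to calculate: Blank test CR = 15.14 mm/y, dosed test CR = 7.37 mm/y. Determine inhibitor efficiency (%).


Apply the inhibitor-efficiency definition: IE = (CR_blank − CR_inh)/CR_blank × 100
IE = (15.14 − 7.37) / 15.14 × 100
IE = 7.77 / 15.14 × 100 = 51.3 %

51.3 %


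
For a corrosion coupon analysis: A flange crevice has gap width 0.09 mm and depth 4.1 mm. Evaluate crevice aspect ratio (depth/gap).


Aspect ratio = depth / gap
Ratio = 4.1 / 0.09 = 45.6

45.6


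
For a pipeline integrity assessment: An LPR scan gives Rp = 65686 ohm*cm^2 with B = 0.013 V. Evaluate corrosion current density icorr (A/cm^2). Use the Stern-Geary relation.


Apply the Stern-Geary relation: icorr = B / Rp
icorr = 0.013 / 65686 = 1.979×10^-7 A/cm^2

1.979×10^-7 A/cm^2


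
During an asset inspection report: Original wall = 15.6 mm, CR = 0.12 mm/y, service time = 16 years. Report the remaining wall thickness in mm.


Remaining wall = original − CR × time
t = 15.6 − 0.12*16 = 15.6 − 1.92 = 13.68 mm

13.68 mm


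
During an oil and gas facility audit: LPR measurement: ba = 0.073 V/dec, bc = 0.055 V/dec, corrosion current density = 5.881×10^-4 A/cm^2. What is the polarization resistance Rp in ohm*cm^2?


Apply the Stern-Geary equation: Rp = ba*bc / (2.303*icorr*(ba+bc))
ba*bc = 0.073*0.055 = 0.004015
ba+bc = 0.128; 2.303*icorr*(ba+bc) = 2.303*5.881×10^-4*0.128 = 1.7336247×10^-4
Rp = 0.004015 / 1.7336247×10^-4 = 23.16 ohm*cm^2

23.16 ohm*cm^2
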